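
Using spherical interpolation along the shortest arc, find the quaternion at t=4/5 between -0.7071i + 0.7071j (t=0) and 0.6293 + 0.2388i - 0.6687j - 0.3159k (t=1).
-0.5281 - 0.3608i + 0.7216j + 0.2651k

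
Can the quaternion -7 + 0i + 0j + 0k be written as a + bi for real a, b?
Yes. The quaternion -7 has j- and k-coefficients y = z = 0, so it lies in the complex subalgebra spanned by 1 and i.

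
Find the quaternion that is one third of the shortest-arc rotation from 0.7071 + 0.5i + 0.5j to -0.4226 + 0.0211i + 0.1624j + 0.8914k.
0.7593 + 0.3935i + 0.3301j - 0.3997k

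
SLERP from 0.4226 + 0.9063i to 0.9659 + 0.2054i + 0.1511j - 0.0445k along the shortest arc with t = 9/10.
0.9441 + 0.2955i + 0.14j - 0.0412k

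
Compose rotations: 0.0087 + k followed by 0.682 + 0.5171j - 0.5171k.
0.523 + 0.5171i + 0.0045j + 0.6775k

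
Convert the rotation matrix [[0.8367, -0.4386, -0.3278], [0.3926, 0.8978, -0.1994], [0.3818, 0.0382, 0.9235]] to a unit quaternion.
0.9563 + 0.0621i - 0.1855j + 0.2173k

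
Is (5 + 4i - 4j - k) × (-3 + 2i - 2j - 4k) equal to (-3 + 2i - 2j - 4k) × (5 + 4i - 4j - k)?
No: pq = -35 + 12i + 16j - 17k ≠ -35 - 16i - 12j - 17k = qp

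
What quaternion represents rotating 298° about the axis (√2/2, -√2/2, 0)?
-0.8572 + 0.3642i - 0.3642j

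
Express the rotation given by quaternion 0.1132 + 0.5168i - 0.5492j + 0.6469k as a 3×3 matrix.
[[-0.4402, -0.7141, 0.5443], [-0.4212, -0.3711, -0.8276], [0.793, -0.5936, -0.1374]]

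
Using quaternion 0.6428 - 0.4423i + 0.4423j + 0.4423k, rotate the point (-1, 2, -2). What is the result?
(-2.492, -1.662, 0.17)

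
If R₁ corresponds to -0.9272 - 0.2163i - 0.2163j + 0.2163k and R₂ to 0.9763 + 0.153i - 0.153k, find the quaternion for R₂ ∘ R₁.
-0.839 - 0.3861i - 0.2112j + 0.3199k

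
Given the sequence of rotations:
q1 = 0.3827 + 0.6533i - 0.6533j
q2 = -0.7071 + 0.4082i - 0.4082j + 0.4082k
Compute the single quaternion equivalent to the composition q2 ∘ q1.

q2 · q1 = -0.804 - 0.0391i + 0.5724j + 0.1562k
-0.804 - 0.0391i + 0.5724j + 0.1562k


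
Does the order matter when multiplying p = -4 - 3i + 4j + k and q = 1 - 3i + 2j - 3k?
Yes: pq = -18 - 5i - 16j + 19k ≠ -18 + 23i + 8j + 7k = qp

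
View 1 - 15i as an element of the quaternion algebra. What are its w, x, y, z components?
1 - 15i + 0j + 0k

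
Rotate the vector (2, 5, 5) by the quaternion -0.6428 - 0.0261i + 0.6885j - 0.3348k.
(-7.015, 2.188, -0.079)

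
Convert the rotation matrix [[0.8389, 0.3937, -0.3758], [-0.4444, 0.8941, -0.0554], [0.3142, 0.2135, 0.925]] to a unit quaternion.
0.9563 + 0.0703i - 0.1804j - 0.2191k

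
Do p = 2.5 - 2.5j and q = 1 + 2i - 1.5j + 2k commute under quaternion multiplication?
No: pq = -1.25 - 6.25j + 10k ≠ -1.25 + 10i - 6.25j = qp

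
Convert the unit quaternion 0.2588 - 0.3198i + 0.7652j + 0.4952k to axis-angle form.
axis = (-0.3311, 0.7922, 0.5127), θ = 5π/6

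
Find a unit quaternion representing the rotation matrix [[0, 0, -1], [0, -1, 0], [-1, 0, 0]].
-0.7071i + 0.7071k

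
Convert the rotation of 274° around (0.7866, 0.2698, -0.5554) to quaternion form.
-0.7314 + 0.5365i + 0.184j - 0.3788k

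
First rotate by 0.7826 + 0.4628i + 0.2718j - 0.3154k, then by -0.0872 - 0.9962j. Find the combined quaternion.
0.2025 + 0.2738i - 0.8033j + 0.4885k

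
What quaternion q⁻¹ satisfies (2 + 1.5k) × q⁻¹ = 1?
0.32 - 0.24k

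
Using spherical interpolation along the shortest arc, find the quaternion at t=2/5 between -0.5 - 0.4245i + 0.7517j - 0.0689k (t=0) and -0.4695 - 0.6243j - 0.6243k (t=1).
-0.1243 - 0.3182i + 0.8967j + 0.2815k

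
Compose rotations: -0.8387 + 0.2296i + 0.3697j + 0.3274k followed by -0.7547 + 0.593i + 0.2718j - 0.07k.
0.4192 - 0.5558i - 0.7172j - 0.0316k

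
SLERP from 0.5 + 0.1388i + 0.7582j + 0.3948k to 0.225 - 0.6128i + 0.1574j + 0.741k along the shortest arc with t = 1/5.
0.4889 - 0.0307i + 0.6961j + 0.5248k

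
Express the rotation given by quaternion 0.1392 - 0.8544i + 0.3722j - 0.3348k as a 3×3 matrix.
[[0.4988, -0.5428, 0.6757], [-0.7292, -0.6842, -0.0114], [0.4685, -0.4871, -0.7371]]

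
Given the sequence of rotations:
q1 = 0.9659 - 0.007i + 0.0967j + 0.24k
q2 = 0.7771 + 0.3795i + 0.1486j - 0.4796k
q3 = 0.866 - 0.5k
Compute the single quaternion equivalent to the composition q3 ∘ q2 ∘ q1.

q2 · q1 = 0.854 + 0.4432i + 0.131j - 0.239k
q3 · q2 · q1 = 0.6201 + 0.4493i - 0.1082j - 0.634k
0.6201 + 0.4493i - 0.1082j - 0.634k


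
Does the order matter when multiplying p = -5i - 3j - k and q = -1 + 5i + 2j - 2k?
Yes: pq = 29 + 13i - 12j + 6k ≠ 29 - 3i + 18j - 4k = qp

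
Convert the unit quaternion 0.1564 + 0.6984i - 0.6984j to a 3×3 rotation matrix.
[[0.0245, -0.9755, -0.2185], [-0.9755, 0.0245, -0.2185], [0.2185, 0.2185, -0.9511]]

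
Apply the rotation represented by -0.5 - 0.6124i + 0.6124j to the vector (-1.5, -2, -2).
(2.35, 1.85, -1.143)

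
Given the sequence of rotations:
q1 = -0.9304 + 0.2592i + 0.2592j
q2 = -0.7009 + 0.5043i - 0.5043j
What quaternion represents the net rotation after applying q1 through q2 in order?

q2 · q1 = 0.6521 - 0.6509i + 0.2875j + 0.2614k
0.6521 - 0.6509i + 0.2875j + 0.2614k


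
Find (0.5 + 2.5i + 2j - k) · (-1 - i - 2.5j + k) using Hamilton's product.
8 - 3.5i - 4.75j - 2.75k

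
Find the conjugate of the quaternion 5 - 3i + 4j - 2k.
5 + 3i - 4j + 2k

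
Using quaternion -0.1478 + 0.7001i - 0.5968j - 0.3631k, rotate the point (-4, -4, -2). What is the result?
(4.34, 2.608, 3.219)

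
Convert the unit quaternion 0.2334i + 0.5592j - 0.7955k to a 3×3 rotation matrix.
[[-0.891, 0.261, -0.3713], [0.261, -0.3746, -0.8897], [-0.3713, -0.8897, 0.2656]]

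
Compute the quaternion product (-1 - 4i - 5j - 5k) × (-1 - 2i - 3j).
-22 - 9i + 18j + 7k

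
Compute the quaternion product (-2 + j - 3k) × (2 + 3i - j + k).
-8i - 5j - 11k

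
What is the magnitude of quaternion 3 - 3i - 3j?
√27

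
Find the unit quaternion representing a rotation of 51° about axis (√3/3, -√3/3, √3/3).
0.9026 + 0.2486i - 0.2486j + 0.2486k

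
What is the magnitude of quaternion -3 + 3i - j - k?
√20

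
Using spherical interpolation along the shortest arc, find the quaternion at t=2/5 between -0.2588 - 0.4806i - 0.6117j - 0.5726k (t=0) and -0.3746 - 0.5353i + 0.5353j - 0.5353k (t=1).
-0.3726 - 0.6116i - 0.1684j - 0.6773k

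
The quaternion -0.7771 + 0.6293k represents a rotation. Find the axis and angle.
axis = (0, 0, 1), θ = 282°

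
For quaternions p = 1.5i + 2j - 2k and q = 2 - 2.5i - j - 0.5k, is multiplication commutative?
No: pq = 4.75 + 9.75j - 0.5k ≠ 4.75 + 6i - 1.75j - 7.5k = qp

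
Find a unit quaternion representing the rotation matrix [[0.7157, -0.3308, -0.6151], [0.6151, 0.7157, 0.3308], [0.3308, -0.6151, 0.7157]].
0.887 - 0.2666i - 0.2666j + 0.2666k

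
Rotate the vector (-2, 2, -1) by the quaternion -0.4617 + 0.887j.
(1.966, 2, -1.065)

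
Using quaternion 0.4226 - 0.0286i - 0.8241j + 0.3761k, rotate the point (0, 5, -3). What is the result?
(0.8, 5.364, -2.141)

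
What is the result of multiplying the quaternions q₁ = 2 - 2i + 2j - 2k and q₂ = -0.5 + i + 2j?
-3 + 7i + j - 5k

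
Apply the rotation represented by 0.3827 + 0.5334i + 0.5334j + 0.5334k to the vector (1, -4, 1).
(0.196, 1.69, -3.886)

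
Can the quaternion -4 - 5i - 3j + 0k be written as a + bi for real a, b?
No. The quaternion -4 - 5i - 3j has j-coefficient y = -3 and k-coefficient z = 0, not both zero, so it does not lie in the complex subalgebra spanned by 1 and i.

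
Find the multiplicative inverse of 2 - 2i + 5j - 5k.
0.0345 + 0.0345i - 0.0862j + 0.0862k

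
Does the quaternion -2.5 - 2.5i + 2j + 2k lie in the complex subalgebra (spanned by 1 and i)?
No. The quaternion -2.5 - 2.5i + 2j + 2k has j-coefficient y = 2 and k-coefficient z = 2, not both zero, so it does not lie in the complex subalgebra spanned by 1 and i.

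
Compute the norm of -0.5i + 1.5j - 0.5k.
1.658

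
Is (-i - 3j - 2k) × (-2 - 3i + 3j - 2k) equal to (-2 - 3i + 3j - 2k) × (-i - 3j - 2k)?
No: pq = 2 + 14i + 10j - 8k ≠ 2 - 10i + 2j + 16k = qp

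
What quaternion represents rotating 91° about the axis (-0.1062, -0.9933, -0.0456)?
0.7009 - 0.0757i - 0.7085j - 0.0325k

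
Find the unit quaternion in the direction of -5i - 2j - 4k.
-0.7454i - 0.2981j - 0.5963k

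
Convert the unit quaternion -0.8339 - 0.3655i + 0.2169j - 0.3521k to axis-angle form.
axis = (-0.6622, 0.393, -0.638), θ = 293°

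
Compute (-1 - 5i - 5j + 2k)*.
-1 + 5i + 5j - 2k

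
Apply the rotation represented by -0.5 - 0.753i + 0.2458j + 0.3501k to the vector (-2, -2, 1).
(-2.001, 1.618, -1.542)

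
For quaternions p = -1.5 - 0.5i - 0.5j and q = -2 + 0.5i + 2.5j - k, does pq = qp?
No: pq = 4.5 + 0.75i - 3.25j + 0.5k ≠ 4.5 - 0.25i - 2.25j + 2.5k = qp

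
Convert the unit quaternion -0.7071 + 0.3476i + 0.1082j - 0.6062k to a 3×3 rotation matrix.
[[0.2416, -0.7821, -0.5744], [0.9325, 0.0234, 0.3604], [-0.2684, -0.6228, 0.7349]]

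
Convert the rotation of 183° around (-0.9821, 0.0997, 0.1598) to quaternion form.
-0.0262 - 0.9818i + 0.0997j + 0.1597k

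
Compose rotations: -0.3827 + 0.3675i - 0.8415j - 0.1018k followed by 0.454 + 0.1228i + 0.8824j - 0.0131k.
0.5223 + 0.019i - 0.712j - 0.4688k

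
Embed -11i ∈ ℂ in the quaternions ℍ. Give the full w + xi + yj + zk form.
0 - 11i + 0j + 0k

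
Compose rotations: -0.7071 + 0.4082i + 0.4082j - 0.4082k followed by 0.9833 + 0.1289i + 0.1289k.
-0.6953 + 0.2576i + 0.5066j - 0.4399k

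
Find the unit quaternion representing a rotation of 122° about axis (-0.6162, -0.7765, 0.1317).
0.4848 - 0.5389i - 0.6791j + 0.1152k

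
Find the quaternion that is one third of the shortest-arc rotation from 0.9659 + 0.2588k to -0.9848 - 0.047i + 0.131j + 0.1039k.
0.9891 + 0.016i - 0.0447j + 0.1396k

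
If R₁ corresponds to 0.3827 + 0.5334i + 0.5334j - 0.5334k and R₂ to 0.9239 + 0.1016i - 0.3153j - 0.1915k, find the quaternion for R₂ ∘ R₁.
0.3654 + 0.802i + 0.3242j - 0.3437k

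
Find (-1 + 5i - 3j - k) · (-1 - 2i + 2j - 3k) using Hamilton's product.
14 + 8i + 18j + 8k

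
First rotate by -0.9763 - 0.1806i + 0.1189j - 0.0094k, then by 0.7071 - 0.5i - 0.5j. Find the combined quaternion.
-0.7212 + 0.3651i + 0.5675j - 0.1564k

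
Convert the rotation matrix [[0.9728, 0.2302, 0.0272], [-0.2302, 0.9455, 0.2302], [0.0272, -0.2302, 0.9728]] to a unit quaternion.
0.9863 - 0.1167i - 0.1167k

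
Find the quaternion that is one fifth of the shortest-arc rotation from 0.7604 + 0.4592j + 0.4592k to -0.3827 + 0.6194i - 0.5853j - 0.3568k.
0.7148 - 0.1362i + 0.5095j + 0.4593k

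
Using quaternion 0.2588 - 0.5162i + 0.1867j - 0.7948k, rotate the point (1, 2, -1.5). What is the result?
(-1.272, -2.152, -1)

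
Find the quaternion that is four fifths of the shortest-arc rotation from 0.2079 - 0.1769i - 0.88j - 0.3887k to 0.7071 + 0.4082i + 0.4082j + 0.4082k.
-0.5615 - 0.3972i - 0.5701j - 0.4493k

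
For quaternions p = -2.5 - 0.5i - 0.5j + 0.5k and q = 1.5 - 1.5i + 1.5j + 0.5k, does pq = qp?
No: pq = -4 + 2i - 5j - 2k ≠ -4 + 4i - 4j + k = qp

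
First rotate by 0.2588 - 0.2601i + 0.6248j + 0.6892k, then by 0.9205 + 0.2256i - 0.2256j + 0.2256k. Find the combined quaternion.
0.2824 - 0.4775i + 0.3026j + 0.7751k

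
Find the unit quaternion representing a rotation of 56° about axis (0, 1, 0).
0.8829 + 0.4695j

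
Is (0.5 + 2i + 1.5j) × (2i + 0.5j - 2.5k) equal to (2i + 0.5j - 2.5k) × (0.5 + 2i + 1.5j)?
No: pq = -4.75 - 2.75i + 5.25j - 3.25k ≠ -4.75 + 4.75i - 4.75j + 0.75k = qp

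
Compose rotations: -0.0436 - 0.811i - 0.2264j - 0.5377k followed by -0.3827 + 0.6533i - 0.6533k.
0.1952 + 0.134i + 0.9677j + 0.0864k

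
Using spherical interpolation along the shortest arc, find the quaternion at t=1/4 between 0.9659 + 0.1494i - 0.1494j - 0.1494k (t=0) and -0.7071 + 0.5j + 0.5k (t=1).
0.9299 + 0.115i - 0.247j - 0.247k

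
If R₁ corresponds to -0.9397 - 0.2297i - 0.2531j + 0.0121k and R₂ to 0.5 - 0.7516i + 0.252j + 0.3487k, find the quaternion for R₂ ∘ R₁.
-0.5829 + 0.6827i - 0.4344j - 0.0735k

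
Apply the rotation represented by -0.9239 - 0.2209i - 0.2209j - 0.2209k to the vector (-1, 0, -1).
(-1.311, -0.195, -0.494)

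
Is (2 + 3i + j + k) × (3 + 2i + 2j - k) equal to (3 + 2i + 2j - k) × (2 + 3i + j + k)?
No: pq = -1 + 10i + 12j + 5k ≠ -1 + 16i + 2j - 3k = qp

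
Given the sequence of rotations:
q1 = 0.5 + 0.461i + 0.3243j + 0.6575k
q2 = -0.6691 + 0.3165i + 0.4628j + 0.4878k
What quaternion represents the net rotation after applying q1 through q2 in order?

q2 · q1 = -0.9513 - 0.0041i + 0.0312j - 0.3067k
-0.9513 - 0.0041i + 0.0312j - 0.3067k


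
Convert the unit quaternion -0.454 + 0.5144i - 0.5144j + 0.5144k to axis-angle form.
axis = (√3/3, -√3/3, √3/3), θ = 234°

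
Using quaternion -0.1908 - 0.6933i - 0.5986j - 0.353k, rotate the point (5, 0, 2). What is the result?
(1.606, 5.14, -0.051)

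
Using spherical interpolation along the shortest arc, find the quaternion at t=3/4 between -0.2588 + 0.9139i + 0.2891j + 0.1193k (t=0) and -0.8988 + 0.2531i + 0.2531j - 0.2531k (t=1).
-0.81 + 0.4787i + 0.2925j - 0.1708k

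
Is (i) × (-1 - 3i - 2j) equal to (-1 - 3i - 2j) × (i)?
No: pq = 3 - i - 2k ≠ 3 - i + 2k = qp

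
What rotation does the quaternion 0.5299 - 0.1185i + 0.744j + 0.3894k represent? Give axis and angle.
axis = (-0.1397, 0.8773, 0.4592), θ = 116°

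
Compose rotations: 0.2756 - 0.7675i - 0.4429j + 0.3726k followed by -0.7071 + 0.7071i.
0.3478 + 0.7376i + 0.0497j - 0.5766k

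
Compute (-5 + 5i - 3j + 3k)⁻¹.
-0.0735 - 0.0735i + 0.0441j - 0.0441k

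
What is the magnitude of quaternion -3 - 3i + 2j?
√22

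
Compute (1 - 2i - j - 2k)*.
1 + 2i + j + 2k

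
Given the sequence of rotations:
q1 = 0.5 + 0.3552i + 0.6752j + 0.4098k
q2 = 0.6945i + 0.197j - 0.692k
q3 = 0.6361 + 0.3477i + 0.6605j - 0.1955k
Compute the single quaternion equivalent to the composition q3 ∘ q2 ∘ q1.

q2 · q1 = -0.0961 + 0.8952i - 0.4319j + 0.053k
q3 · q2 · q1 = -0.0768 + 0.4866i - 0.5316j - 0.689k
-0.0768 + 0.4866i - 0.5316j - 0.689k


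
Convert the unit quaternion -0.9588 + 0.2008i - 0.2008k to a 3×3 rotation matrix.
[[0.9194, -0.3851, -0.0806], [0.3851, 0.8387, 0.3851], [-0.0806, -0.3851, 0.9194]]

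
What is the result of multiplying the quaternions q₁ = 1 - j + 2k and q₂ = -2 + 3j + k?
-1 - 7i + 5j - 3k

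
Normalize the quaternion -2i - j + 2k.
-0.6667i - 0.3333j + 0.6667k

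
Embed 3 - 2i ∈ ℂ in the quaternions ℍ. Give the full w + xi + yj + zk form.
3 - 2i + 0j + 0k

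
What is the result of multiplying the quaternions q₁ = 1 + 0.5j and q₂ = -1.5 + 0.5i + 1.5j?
-2.25 + 0.5i + 0.75j - 0.25k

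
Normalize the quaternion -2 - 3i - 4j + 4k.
-0.2981 - 0.4472i - 0.5963j + 0.5963k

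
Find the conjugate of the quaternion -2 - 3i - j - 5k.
-2 + 3i + j + 5k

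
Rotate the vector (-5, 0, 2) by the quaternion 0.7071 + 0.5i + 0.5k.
(-1.5, -4.95, -1.5)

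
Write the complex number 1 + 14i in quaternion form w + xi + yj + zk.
1 + 14i + 0j + 0k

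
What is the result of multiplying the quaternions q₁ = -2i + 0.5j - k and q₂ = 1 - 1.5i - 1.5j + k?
-1.25 - 3i + 4j + 2.75k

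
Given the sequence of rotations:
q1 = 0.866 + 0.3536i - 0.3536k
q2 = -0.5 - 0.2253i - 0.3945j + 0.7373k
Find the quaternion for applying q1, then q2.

q2 · q1 = -0.0926 - 0.2324i - 0.1606j + 0.9548k
-0.0926 - 0.2324i - 0.1606j + 0.9548k


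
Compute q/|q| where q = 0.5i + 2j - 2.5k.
0.1543i + 0.6172j - 0.7715k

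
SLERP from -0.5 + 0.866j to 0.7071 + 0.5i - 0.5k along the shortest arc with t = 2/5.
-0.7063 - 0.2486i + 0.6144j + 0.2486k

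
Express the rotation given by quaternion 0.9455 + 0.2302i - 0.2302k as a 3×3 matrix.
[[0.894, 0.4353, -0.106], [-0.4353, 0.788, -0.4353], [-0.106, 0.4353, 0.894]]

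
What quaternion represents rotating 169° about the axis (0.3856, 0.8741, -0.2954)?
0.0958 + 0.3838i + 0.8701j - 0.294k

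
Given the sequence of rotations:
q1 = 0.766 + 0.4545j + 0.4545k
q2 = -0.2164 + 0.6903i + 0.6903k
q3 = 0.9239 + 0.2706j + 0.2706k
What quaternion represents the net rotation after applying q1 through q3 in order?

q2 · q1 = -0.4795 + 0.215i - 0.4121j + 0.7442k
q3 · q2 · q1 = -0.5329 + 0.5115i - 0.4523j + 0.4996k
-0.5329 + 0.5115i - 0.4523j + 0.4996k


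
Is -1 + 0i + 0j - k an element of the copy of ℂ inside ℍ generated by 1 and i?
No. The quaternion -1 - k has j-coefficient y = 0 and k-coefficient z = -1, not both zero, so it does not lie in the complex subalgebra spanned by 1 and i.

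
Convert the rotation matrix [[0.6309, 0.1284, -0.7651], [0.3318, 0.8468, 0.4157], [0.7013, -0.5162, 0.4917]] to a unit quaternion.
0.8616 - 0.2704i - 0.4255j + 0.059k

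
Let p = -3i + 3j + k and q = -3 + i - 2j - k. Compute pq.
10 + 8i - 11j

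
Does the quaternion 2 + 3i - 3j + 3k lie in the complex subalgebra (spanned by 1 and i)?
No. The quaternion 2 + 3i - 3j + 3k has j-coefficient y = -3 and k-coefficient z = 3, not both zero, so it does not lie in the complex subalgebra spanned by 1 and i.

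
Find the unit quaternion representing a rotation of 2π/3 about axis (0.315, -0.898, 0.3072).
0.5 + 0.2728i - 0.7777j + 0.266k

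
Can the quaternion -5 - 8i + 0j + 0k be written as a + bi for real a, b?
Yes. The quaternion -5 - 8i has j- and k-coefficients y = z = 0, so it lies in the complex subalgebra spanned by 1 and i.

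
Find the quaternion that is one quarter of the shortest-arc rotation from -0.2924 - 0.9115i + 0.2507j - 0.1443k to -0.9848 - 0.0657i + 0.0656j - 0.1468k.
-0.5535 - 0.7828i + 0.2302j - 0.1667k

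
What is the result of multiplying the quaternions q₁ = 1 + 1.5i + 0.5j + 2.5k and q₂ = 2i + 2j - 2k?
1 - 4i + 10j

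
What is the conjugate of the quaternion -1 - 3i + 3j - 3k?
-1 + 3i - 3j + 3k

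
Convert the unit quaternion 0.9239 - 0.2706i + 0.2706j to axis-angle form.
axis = (-√2/2, √2/2, 0), θ = π/4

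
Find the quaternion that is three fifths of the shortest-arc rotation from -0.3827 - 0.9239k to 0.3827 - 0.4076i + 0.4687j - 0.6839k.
0.0801 - 0.2778i + 0.3195j - 0.9024k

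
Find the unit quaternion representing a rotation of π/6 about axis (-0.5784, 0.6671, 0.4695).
0.9659 - 0.1497i + 0.1727j + 0.1215k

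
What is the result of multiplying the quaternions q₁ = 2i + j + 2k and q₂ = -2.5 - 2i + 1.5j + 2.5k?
-2.5 - 5.5i - 11.5j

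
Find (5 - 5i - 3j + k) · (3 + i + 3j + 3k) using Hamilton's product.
26 - 22i + 22j + 6k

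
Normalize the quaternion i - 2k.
0.4472i - 0.8944k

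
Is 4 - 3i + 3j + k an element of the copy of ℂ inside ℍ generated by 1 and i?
No. The quaternion 4 - 3i + 3j + k has j-coefficient y = 3 and k-coefficient z = 1, not both zero, so it does not lie in the complex subalgebra spanned by 1 and i.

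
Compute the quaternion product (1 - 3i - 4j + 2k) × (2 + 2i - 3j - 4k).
4 + 18i - 19j + 17k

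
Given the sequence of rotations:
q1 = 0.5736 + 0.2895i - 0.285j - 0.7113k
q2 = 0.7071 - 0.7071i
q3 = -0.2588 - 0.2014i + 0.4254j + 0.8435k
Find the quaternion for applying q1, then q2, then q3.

q2 · q1 = 0.6103 - 0.2009i - 0.7045j - 0.3014k
q3 · q2 · q1 = 0.3555 + 0.3951i + 0.2118j + 0.8201k
0.3555 + 0.3951i + 0.2118j + 0.8201k


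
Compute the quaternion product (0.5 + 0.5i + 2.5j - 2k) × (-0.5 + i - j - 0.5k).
0.75 - 3i - 3.5j - 2.25k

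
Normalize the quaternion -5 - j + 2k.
-0.9129 - 0.1826j + 0.3651k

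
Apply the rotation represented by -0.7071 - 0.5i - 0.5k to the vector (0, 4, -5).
(-5.328, 3.535, 0.328)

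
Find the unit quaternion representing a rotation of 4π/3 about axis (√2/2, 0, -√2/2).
-0.5 + 0.6124i - 0.6124k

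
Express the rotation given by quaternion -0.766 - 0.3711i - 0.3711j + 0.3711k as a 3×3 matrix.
[[0.4491, 0.844, 0.2931], [-0.2931, 0.4491, -0.844], [-0.844, 0.2931, 0.4491]]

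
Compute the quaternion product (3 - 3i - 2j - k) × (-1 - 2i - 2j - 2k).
-15 - i - 8j - 3k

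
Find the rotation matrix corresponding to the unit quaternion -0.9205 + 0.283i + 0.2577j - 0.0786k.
[[0.8548, 0.0012, -0.5189], [0.2906, 0.8275, 0.4805], [0.4299, -0.5615, 0.707]]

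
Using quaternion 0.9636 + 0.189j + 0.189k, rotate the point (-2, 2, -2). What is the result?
(-3.171, 0.986, -0.986)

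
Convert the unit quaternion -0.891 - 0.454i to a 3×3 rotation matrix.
[[1, 0, 0], [0, 0.5878, -0.809], [0, 0.809, 0.5878]]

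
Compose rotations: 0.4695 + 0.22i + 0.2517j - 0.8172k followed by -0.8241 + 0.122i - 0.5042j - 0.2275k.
-0.4728 + 0.3453i - 0.3945j + 0.7083k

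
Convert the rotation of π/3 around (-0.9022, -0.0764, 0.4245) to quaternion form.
0.866 - 0.4511i - 0.0382j + 0.2122k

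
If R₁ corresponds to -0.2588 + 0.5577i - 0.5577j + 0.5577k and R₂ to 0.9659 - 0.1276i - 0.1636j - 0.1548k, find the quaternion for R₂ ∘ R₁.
-0.1837 + 0.3941i - 0.5115j + 0.7411k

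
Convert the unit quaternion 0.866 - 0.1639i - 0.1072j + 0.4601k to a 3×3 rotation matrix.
[[0.5536, -0.7618, -0.3365], [0.832, 0.5229, 0.1852], [0.0348, -0.3825, 0.9233]]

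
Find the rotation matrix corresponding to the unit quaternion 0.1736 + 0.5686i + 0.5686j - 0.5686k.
[[-0.2932, 0.844, -0.4492], [0.4492, -0.2932, -0.844], [-0.844, -0.4492, -0.2932]]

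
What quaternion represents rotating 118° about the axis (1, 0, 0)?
0.515 + 0.8572i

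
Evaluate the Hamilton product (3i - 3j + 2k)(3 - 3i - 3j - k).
2 + 18i - 12j - 12k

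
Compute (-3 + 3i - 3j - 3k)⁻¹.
-0.0833 - 0.0833i + 0.0833j + 0.0833k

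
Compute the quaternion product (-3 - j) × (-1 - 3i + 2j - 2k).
5 + 11i - 5j + 3k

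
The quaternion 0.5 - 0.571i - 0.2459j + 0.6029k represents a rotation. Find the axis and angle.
axis = (-0.6593, -0.2839, 0.6962), θ = 2π/3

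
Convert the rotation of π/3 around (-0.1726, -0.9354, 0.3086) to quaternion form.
0.866 - 0.0863i - 0.4677j + 0.1543k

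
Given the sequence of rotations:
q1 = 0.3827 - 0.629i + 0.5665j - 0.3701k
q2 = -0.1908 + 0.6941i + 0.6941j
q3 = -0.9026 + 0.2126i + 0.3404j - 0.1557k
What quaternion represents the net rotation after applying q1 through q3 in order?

q2 · q1 = -0.0296 + 0.1288i + 0.4144j + 0.9004k
q3 · q2 · q1 = -0.0015 + 0.2485i - 0.5956j - 0.7638k
-0.0015 + 0.2485i - 0.5956j - 0.7638k


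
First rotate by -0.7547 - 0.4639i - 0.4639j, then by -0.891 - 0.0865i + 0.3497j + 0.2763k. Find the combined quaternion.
0.7945 + 0.6068i + 0.0212j - 0.0062k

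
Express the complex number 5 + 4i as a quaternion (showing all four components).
5 + 4i + 0j + 0k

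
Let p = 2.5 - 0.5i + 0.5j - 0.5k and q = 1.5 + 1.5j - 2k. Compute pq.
2 - i + 3.5j - 6.5k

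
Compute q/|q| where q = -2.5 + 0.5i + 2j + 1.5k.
-0.7001 + 0.14i + 0.5601j + 0.4201k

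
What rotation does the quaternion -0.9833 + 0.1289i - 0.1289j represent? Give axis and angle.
axis = (√2/2, -√2/2, 0), θ = 339°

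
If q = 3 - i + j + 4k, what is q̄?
3 + i - j - 4k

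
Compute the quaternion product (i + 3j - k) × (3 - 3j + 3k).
12 + 9i + 6j - 6k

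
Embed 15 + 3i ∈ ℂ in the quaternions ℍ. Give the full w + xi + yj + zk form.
15 + 3i + 0j + 0k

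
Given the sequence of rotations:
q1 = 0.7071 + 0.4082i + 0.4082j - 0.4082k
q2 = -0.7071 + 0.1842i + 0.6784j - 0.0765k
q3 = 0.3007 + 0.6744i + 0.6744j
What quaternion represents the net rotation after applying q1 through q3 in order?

q2 · q1 = -0.8833 - 0.4041i + 0.235j + 0.0328k
q3 · q2 · q1 = -0.1516 - 0.6951i - 0.5472j + 0.4409k
-0.1516 - 0.6951i - 0.5472j + 0.4409k


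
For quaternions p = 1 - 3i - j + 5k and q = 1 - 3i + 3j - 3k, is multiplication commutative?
No: pq = 10 - 18i - 22j - 10k ≠ 10 + 6i + 26j + 14k = qp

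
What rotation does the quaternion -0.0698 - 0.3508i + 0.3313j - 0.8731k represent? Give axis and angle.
axis = (-0.3517, 0.3321, -0.8752), θ = 188°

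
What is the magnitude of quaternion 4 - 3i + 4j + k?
√42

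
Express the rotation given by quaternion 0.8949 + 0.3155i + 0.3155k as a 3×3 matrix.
[[0.8009, -0.5647, 0.1991], [0.5647, 0.6018, -0.5647], [0.1991, 0.5647, 0.8009]]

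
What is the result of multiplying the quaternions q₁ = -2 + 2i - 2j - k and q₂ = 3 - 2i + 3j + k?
5 + 11i - 12j - 3k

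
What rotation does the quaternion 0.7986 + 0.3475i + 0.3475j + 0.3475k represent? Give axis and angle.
axis = (√3/3, √3/3, √3/3), θ = 74°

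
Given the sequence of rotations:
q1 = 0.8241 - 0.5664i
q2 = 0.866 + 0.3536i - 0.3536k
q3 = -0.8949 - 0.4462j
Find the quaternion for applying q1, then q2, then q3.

q2 · q1 = 0.9139 - 0.1991i + 0.2003j - 0.2914k
q3 · q2 · q1 = -0.7285 + 0.3082i - 0.587j + 0.1719k
-0.7285 + 0.3082i - 0.587j + 0.1719k


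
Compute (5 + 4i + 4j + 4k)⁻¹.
0.0685 - 0.0548i - 0.0548j - 0.0548k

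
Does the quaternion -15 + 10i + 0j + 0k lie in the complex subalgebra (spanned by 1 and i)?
Yes. The quaternion -15 + 10i has j- and k-coefficients y = z = 0, so it lies in the complex subalgebra spanned by 1 and i.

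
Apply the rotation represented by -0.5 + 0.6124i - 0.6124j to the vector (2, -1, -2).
(0.025, -2.975, 0.388)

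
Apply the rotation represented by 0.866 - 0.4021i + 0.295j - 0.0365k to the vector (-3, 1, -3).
(-4.265, -0.449, -0.781)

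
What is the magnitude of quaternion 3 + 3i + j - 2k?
√23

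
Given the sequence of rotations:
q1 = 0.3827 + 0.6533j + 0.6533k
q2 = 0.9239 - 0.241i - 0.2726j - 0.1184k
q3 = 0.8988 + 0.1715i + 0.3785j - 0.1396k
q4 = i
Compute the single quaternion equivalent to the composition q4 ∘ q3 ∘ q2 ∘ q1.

q2 · q1 = 0.609 - 0.193i + 0.6567j + 0.4008k
q3 · q2 · q1 = 0.3879 + 0.1744i + 0.779j + 0.4609k
q4 · q3 · q2 · q1 = -0.1744 + 0.3879i - 0.4609j + 0.779k
-0.1744 + 0.3879i - 0.4609j + 0.779k


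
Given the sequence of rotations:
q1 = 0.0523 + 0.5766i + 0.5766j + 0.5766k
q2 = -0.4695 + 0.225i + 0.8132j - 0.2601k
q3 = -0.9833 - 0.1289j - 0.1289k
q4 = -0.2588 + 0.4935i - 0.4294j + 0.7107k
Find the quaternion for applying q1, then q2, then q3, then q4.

q2 · q1 = -0.4732 + 0.3599i - 0.5079j - 0.6235k
q3 · q2 · q1 = 0.3195 - 0.339i + 0.514j + 0.7205k
q4 · q3 · q2 · q1 = -0.2067 - 0.4293i - 0.8667j + 0.1487k
-0.2067 - 0.4293i - 0.8667j + 0.1487k


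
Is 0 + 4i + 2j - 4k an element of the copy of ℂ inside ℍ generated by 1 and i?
No. The quaternion 4i + 2j - 4k has j-coefficient y = 2 and k-coefficient z = -4, not both zero, so it does not lie in the complex subalgebra spanned by 1 and i.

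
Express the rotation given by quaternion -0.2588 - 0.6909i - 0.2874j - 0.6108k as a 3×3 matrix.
[[0.0886, 0.081, 0.9928], [0.7133, -0.7008, -0.0065], [0.6952, 0.7087, -0.1199]]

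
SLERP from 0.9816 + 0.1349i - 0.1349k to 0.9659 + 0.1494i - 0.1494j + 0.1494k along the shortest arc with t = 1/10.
0.9847 + 0.137i - 0.0152j - 0.1066k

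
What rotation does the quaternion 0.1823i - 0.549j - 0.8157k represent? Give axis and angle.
axis = (0.1823, -0.549, -0.8157), θ = π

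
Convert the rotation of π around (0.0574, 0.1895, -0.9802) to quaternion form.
0.0574i + 0.1895j - 0.9802k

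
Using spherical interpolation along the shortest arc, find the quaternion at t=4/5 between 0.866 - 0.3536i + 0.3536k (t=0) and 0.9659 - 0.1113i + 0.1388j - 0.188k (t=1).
0.9763 - 0.1666i + 0.1138j - 0.0787k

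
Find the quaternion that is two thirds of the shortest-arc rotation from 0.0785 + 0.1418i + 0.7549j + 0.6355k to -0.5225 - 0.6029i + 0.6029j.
-0.3727 - 0.4083i + 0.7885j + 0.2694k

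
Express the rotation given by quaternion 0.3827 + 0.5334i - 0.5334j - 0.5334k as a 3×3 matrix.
[[-0.1381, -0.1608, -0.9773], [-0.9773, -0.1381, 0.1608], [-0.1608, 0.9773, -0.1381]]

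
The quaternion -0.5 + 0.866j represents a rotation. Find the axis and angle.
axis = (0, 1, 0), θ = 4π/3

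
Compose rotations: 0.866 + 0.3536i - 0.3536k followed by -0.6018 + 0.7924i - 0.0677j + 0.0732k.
-0.7755 + 0.4974i + 0.2474j + 0.3001k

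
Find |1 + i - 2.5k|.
2.872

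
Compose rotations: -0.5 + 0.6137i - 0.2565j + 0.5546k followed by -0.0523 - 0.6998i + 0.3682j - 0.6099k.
0.8883 + 0.3656i - 0.1569j + 0.2295k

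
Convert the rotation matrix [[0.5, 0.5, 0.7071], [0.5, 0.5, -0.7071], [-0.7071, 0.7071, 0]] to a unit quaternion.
0.7071 + 0.5i + 0.5j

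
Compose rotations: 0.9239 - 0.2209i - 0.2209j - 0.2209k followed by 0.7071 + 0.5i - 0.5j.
0.6533 + 0.4162i - 0.5077j - 0.3771k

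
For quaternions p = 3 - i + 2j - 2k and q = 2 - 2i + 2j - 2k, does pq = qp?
No: pq = -4 - 8i + 12j - 8k ≠ -4 - 8i + 8j - 12k = qp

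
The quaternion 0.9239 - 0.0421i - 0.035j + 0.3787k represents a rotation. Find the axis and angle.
axis = (-0.11, -0.0915, 0.9897), θ = π/4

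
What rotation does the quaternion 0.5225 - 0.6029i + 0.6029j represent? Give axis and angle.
axis = (-√2/2, √2/2, 0), θ = 117°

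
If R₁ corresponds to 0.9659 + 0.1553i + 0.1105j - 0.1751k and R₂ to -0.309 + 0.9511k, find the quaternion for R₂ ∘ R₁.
-0.1319 - 0.1531i + 0.1136j + 0.9728k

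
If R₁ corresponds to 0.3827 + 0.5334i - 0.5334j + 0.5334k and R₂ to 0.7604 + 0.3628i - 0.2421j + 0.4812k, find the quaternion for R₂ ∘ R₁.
-0.2883 + 0.672i - 0.4351j + 0.5254k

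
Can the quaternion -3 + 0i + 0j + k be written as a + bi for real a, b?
No. The quaternion -3 + k has j-coefficient y = 0 and k-coefficient z = 1, not both zero, so it does not lie in the complex subalgebra spanned by 1 and i.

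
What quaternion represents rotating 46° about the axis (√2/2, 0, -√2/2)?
0.9205 + 0.2763i - 0.2763k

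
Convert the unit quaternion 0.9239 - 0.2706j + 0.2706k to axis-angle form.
axis = (0, -√2/2, √2/2), θ = π/4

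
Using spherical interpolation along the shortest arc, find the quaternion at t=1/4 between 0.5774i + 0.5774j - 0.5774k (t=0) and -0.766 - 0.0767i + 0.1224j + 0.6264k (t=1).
0.2459 + 0.5128i + 0.4489j - 0.6893k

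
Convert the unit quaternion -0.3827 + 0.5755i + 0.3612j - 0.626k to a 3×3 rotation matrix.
[[-0.0447, -0.0634, -0.997], [0.8949, -0.4462, -0.0117], [-0.4441, -0.8927, 0.0767]]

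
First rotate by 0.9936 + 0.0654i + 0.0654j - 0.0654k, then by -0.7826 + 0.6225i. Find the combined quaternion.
-0.8183 + 0.5673i - 0.0105j + 0.0919k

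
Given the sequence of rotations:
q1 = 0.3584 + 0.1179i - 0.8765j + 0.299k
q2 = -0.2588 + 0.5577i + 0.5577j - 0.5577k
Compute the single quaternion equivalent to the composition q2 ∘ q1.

q2 · q1 = 0.4971 - 0.1527i + 0.1942j - 0.8318k
0.4971 - 0.1527i + 0.1942j - 0.8318k


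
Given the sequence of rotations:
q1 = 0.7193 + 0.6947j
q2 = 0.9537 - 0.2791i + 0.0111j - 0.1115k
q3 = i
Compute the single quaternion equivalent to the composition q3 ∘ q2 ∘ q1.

q2 · q1 = 0.6783 - 0.1233i + 0.6705j - 0.2741k
q3 · q2 · q1 = 0.1233 + 0.6783i + 0.2741j + 0.6705k
0.1233 + 0.6783i + 0.2741j + 0.6705k


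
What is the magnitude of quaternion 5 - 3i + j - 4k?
√51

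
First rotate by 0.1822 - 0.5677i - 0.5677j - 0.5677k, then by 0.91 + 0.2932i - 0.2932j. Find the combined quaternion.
0.1658 - 0.2967i - 0.4036j - 0.8495k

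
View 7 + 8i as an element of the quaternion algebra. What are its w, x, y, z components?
7 + 8i + 0j + 0k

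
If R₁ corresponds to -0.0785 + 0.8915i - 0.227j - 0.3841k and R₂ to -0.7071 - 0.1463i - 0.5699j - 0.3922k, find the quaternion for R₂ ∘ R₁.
-0.0941 - 0.489i - 0.2006j + 0.8437k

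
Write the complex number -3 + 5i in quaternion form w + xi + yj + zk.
-3 + 5i + 0j + 0k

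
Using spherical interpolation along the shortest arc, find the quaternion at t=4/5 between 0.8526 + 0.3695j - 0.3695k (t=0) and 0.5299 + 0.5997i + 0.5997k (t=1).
0.7096 + 0.5408i + 0.1004j + 0.4404k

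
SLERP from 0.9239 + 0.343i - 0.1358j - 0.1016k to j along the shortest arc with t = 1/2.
0.613 + 0.2276i - 0.7536j - 0.0674k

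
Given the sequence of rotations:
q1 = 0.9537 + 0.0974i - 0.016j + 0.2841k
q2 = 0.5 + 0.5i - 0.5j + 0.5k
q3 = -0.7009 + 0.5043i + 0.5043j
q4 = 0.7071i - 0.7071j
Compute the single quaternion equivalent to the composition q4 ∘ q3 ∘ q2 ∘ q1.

q2 · q1 = 0.2781 + 0.3915i - 0.5782j + 0.6596k
q3 · q2 · q1 = -0.1008 + 0.1985i + 0.2129j - 0.9513k
q4 · q3 · q2 · q1 = 0.0102 + 0.6014i + 0.7439j + 0.2909k
0.0102 + 0.6014i + 0.7439j + 0.2909k


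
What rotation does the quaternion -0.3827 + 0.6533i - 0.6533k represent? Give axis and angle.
axis = (√2/2, 0, -√2/2), θ = 5π/4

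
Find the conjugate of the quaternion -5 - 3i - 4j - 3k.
-5 + 3i + 4j + 3k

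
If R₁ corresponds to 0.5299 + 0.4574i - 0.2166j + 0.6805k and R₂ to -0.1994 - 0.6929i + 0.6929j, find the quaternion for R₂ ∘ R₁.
0.3614 + 0.0131i + 0.8819j - 0.3025k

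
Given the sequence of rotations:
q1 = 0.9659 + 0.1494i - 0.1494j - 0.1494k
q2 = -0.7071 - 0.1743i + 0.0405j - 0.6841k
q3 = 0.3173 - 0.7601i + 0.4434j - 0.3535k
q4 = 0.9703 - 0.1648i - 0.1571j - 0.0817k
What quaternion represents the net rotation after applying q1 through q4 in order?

q2 · q1 = -0.7531 - 0.3823i + 0.0165j - 0.5351k
q3 · q2 · q1 = -0.726 + 0.2197i - 0.6003j + 0.2534k
q4 · q3 · q2 · q1 = -0.7418 + 0.244i - 0.4446j + 0.4386k
-0.7418 + 0.244i - 0.4446j + 0.4386k


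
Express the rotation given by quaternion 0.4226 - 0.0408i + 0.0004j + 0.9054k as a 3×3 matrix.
[[-0.6395, -0.7653, -0.0735], [0.7652, -0.6428, 0.0352], [-0.0742, -0.0338, 0.9967]]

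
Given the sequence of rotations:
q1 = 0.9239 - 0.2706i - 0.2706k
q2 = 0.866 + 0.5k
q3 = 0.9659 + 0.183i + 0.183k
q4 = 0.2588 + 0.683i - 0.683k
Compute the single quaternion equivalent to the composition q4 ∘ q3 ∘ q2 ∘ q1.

q2 · q1 = 0.9354 - 0.2343i - 0.1353j + 0.2276k
q3 · q2 · q1 = 0.9047 - 0.0304i - 0.2152j + 0.3663k
q4 · q3 · q2 · q1 = 0.5051 + 0.4631i - 0.2851j - 0.6701k
0.5051 + 0.4631i - 0.2851j - 0.6701k


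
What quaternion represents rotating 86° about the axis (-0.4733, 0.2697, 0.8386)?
0.7314 - 0.3228i + 0.1839j + 0.5719k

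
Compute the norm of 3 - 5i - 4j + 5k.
√75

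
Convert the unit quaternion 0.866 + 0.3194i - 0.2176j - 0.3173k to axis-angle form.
axis = (0.6387, -0.4352, -0.6345), θ = π/3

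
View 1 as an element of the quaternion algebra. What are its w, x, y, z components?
1 + 0i + 0j + 0k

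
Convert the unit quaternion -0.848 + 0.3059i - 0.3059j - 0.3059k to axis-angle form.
axis = (√3/3, -√3/3, -√3/3), θ = 296°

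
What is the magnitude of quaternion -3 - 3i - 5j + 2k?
√47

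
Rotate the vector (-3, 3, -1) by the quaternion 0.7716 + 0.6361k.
(-3.517, -2.373, -1)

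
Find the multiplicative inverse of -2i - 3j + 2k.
0.1176i + 0.1765j - 0.1176k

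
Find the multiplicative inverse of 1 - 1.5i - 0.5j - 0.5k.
0.2667 + 0.4i + 0.1333j + 0.1333k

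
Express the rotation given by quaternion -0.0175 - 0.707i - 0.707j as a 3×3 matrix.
[[0.0003, 0.9997, 0.0247], [0.9997, 0.0003, -0.0247], [-0.0247, 0.0247, -0.9994]]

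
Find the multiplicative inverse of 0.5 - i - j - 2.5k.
0.0588 + 0.1176i + 0.1176j + 0.2941k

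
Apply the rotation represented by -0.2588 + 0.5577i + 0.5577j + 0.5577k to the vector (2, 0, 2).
(0.179, 2.488, 1.333)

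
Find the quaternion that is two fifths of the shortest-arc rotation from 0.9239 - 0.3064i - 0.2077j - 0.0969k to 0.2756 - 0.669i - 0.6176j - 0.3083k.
0.7311 - 0.5026i - 0.4146j - 0.2025k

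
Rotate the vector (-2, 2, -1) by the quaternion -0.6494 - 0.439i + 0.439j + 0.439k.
(0.867, 2.554, 1.313)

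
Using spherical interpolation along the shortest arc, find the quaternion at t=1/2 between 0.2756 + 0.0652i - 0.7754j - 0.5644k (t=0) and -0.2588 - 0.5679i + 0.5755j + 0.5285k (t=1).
0.2776 + 0.3289i - 0.7018j - 0.5677k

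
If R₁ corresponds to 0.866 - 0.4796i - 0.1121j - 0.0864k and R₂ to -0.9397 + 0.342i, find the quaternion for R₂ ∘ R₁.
-0.6498 + 0.7469i + 0.1349j + 0.0429k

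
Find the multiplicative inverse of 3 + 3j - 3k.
0.1111 - 0.1111j + 0.1111k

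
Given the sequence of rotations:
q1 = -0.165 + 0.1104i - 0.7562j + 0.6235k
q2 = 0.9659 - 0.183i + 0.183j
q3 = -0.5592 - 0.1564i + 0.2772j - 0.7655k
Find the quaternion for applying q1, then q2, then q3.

q2 · q1 = -0.0008 + 0.2509i - 0.6465j + 0.7204k
q3 · q2 · q1 = 0.7704 - 0.4354i + 0.2819j - 0.3707k
0.7704 - 0.4354i + 0.2819j - 0.3707k


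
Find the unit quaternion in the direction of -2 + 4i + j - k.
-0.4264 + 0.8528i + 0.2132j - 0.2132k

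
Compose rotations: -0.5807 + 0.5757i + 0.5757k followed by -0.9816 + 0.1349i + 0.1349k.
0.4147 - 0.6434i - 0.6434k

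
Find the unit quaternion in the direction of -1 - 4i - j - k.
-0.2294 - 0.9177i - 0.2294j - 0.2294k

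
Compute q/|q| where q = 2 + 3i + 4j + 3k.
0.3244 + 0.4867i + 0.6489j + 0.4867k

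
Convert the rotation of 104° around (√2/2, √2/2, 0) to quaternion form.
0.6157 + 0.5572i + 0.5572j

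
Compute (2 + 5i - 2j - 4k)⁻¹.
0.0408 - 0.102i + 0.0408j + 0.0816k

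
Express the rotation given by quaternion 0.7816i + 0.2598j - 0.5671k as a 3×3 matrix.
[[0.2218, 0.4061, -0.8865], [0.4061, -0.865, -0.2947], [-0.8865, -0.2947, -0.3568]]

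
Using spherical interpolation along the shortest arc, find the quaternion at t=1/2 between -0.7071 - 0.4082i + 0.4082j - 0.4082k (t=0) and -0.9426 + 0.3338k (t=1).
-0.943 - 0.2333i + 0.2333j - 0.0425k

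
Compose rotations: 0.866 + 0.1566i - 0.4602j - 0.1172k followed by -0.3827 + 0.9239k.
-0.2231 + 0.3652i + 0.3208j + 0.8449k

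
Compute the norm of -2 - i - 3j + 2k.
√18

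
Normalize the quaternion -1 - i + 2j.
-0.4082 - 0.4082i + 0.8165j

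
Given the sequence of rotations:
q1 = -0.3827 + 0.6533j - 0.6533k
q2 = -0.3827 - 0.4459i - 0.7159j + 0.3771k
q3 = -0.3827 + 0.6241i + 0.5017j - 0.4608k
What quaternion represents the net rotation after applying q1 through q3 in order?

q2 · q1 = 0.8605 + 0.392i - 0.2673j - 0.1856k
q3 · q2 · q1 = -0.5254 + 0.1707i + 0.4692j - 0.689k
-0.5254 + 0.1707i + 0.4692j - 0.689k


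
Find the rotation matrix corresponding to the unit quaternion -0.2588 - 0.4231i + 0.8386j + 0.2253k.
[[-0.508, -0.593, -0.6247], [-0.8262, 0.5405, 0.1589], [0.2434, 0.5969, -0.7645]]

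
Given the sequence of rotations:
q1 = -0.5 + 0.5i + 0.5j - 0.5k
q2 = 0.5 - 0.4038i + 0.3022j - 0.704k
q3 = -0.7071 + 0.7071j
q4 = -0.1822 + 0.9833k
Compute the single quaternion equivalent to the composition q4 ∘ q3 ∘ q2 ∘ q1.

q2 · q1 = -0.5512 + 0.6528i - 0.455j - 0.251k
q3 · q2 · q1 = 0.7115 - 0.6391i - 0.068j - 0.2841k
q4 · q3 · q2 · q1 = 0.1497 + 0.1833i - 0.616j + 0.7514k
0.1497 + 0.1833i - 0.616j + 0.7514k


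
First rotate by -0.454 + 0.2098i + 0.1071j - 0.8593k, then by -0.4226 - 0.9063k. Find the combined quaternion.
-0.5869 + 0.0084i - 0.2354j + 0.7746k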